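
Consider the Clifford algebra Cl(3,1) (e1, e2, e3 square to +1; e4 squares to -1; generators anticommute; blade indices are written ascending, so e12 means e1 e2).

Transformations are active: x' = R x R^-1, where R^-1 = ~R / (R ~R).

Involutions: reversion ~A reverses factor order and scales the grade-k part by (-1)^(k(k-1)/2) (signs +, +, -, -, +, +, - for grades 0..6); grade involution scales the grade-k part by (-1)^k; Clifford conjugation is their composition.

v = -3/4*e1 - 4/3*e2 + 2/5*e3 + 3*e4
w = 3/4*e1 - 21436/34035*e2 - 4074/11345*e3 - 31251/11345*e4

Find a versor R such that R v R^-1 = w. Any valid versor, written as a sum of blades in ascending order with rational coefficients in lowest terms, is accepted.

Take R = v + w = -22272/11345*e2 + 464/11345*e3 + 2784/11345*e4. Because q(v) = q(w) = -23399/3600, conjugation by R sends v exactly to w.
Answer: -22272/11345*e2 + 464/11345*e3 + 2784/11345*e4


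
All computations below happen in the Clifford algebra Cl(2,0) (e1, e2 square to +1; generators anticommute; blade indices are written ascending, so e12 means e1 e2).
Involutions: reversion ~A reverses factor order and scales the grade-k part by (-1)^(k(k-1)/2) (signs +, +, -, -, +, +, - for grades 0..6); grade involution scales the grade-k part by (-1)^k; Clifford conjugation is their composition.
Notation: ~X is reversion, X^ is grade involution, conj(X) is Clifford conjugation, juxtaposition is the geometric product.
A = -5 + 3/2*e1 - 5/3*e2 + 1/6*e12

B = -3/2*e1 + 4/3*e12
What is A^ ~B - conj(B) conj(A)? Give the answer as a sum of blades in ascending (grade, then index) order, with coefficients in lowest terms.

first term: 89/36 + 175/18*e1 + 9/4*e2 + 55/6*e12
second term: -89/36 - 175/18*e1 - 9/4*e2 + 55/6*e12
Answer: 89/18 + 175/9*e1 + 9/2*e2


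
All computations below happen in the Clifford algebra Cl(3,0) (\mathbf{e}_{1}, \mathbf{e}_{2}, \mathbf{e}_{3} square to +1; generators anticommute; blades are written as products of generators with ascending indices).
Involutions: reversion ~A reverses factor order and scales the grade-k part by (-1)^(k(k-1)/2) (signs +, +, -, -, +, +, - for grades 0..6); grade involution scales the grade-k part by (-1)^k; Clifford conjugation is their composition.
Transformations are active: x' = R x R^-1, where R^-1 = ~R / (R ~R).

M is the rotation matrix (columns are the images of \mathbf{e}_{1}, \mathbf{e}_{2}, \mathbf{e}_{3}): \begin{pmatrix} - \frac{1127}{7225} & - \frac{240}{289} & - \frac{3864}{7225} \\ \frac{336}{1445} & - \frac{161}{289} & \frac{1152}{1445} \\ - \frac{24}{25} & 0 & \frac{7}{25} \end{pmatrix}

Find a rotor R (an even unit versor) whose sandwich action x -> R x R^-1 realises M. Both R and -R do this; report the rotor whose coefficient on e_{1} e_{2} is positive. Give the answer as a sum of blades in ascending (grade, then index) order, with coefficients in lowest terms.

Method: write R = a + b12*e_{1} e_{2} + b13*e_{1} e_{3} + b23*e_{2} e_{3} with a^2 + b12^2 + b13^2 + b23^2 = 1 (so R^-1 = ~R). Expanding the columns R e_j ~R gives tr M = 4a^2 - 1 and, from the antisymmetric part, M21 - M12 = -4a*b12, M13 - M31 = 4a*b13, M32 - M23 = -4a*b23.
Here tr M = -\frac{3129}{7225}, so a^2 = (1 + tr M)/4 = \frac{1024}{7225} and a = ±\frac{32}{85}. Taking a = \frac{32}{85}: M21 - M12 = \frac{1536}{1445}, M13 - M31 = \frac{3072}{7225}, M32 - M23 = -\frac{1152}{1445}, giving b12 = -\frac{12}{17}, b13 = \frac{24}{85}, b23 = \frac{9}{17}, i.e. R = \frac{32}{85} - \frac{12}{17} e_{1} e_{2} + \frac{24}{85} e_{1} e_{3} + \frac{9}{17} e_{2} e_{3}.
Its e_{1} e_{2} coefficient is negative, so report the other preimage -R.
Answer: -\frac{32}{85} + \frac{12}{17} e_{1} e_{2} - \frac{24}{85} e_{1} e_{3} - \frac{9}{17} e_{2} e_{3}. Why the constraint matters: R and -R act identically through the sandwich — M has trace -\frac{3129}{7225} either way — so only the sign condition on e_{1} e_{2} picks one of the two preimages.


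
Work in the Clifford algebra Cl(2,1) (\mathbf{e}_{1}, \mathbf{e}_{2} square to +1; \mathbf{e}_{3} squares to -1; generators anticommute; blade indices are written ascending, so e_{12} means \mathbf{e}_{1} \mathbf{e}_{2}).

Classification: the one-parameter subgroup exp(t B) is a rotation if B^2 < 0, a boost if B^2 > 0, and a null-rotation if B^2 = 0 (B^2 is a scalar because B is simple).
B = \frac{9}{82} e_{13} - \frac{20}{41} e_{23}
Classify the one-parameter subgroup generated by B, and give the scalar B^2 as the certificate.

B^2 term by term: the squares give (\frac{9}{82})^2*(e_{13})^2 + (-\frac{20}{41})^2*(e_{23})^2 = \frac{81}{6724}*(+1) + \frac{400}{1681}*(+1) = \frac{1}{4} (each basis 2-blade squares to minus the product of its generators' squares); cross terms between blades sharing an index anticommute and cancel. So B^2 = \frac{1}{4}.
Answer: boost, certificate B^2 = \frac{1}{4}. Key observation: B^2 = \frac{1}{4} is a conjugation invariant, so its sign decides the class regardless of the surface form of B.


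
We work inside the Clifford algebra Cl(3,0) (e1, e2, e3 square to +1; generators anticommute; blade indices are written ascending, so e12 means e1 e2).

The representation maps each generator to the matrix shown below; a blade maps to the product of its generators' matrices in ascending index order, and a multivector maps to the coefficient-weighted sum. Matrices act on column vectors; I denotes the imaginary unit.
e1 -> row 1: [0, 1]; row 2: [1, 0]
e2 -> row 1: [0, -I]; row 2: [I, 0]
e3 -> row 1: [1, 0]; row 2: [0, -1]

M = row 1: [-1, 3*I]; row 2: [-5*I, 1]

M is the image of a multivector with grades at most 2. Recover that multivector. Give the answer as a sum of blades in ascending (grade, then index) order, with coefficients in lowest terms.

Method: 1, rho(e1), rho(e2), rho(e3) form a trace-orthogonal basis of the 2x2 complex matrices (tr(X Y) = 2 if X = Y, else 0), so M = m0*1 + m1*rho(e1) + m2*rho(e2) + m3*rho(e3) with m0 = tr(M)/2 = 0, m1 = tr(M rho(e1))/2 = -I, m2 = tr(M rho(e2))/2 = -4, m3 = tr(M rho(e3))/2 = -1.
Multiplying table entries, the bivector images are rho(e12) = I*rho(e3), rho(e13) = -I*rho(e2), rho(e23) = I*rho(e1); with real blade coefficients the real parts of m0..m3 are the coefficients of 1, e1, e2, e3 and the imaginary parts give the bivectors (e23: Im m1, e13: -Im m2, e12: Im m3).
Answer: -4*e2 - e3 - e23


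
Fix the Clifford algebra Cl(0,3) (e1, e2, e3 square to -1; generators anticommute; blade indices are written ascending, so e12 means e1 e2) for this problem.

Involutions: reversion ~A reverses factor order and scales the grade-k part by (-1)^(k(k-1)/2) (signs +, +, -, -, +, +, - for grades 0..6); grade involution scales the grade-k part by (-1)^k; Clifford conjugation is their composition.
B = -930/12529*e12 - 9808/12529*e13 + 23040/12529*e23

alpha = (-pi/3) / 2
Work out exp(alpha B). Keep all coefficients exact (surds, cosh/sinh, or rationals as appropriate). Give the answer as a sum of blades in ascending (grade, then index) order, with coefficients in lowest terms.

B^2 term by term: the squares give (-930/12529)^2*(e12)^2 + (-9808/12529)^2*(e13)^2 + (23040/12529)^2*(e23)^2 = 864900/156975841*(-1) + 96196864/156975841*(-1) + 530841600/156975841*(-1) = -4 (each basis 2-blade squares to minus the product of its generators' squares); cross terms between blades sharing an index anticommute and cancel. So B^2 = -4.
B^2 = -4 — B^2 < 0, so the exponential closes trigonometrically: l = 2, alpha*l = -pi/3, so exp(alpha B) = cos(-pi/3) + (sin(-pi/3)/2)*B = 1/2 + (-sqrt(3)/4)*B.
Answer: 1/2 + 465*sqrt(3)/25058*e12 + 2452*sqrt(3)/12529*e13 - 5760*sqrt(3)/12529*e23


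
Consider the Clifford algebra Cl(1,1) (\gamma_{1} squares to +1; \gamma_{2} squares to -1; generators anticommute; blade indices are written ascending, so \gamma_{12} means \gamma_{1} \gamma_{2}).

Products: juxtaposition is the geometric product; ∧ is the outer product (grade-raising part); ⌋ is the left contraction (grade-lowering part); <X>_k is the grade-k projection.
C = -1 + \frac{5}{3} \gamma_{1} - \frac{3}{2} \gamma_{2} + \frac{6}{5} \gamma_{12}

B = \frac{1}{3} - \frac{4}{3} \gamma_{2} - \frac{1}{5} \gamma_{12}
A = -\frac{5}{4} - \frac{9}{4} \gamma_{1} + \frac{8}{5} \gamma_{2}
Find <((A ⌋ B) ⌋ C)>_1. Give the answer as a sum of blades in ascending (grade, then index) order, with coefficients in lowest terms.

step 1: \frac{103}{60} - \frac{8}{25} \gamma_{1} + \frac{127}{60} \gamma_{2} + \frac{1}{4} \gamma_{12}
step 2: \frac{49}{40} + \frac{4861}{900} \gamma_{1} - \frac{2959}{1000} \gamma_{2} + \frac{103}{50} \gamma_{12}
step 3: \frac{4861}{900} \gamma_{1} - \frac{2959}{1000} \gamma_{2}
Answer: \frac{4861}{900} \gamma_{1} - \frac{2959}{1000} \gamma_{2}


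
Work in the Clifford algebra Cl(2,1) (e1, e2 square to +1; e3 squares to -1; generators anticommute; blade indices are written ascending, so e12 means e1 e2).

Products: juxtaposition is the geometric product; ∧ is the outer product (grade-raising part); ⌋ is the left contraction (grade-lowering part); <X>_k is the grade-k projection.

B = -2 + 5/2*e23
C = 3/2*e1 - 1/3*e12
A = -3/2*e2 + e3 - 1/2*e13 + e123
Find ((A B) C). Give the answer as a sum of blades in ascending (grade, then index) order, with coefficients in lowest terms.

step 1: 5/2*e1 + 11/2*e2 - 23/4*e3 - 5/4*e12 + e13 - 2*e123
step 2: 10/3 + 11/6*e1 + 25/24*e2 - 13/6*e3 - 33/4*e12 + 69/8*e13 - 10/3*e23 + 23/12*e123
Answer: 10/3 + 11/6*e1 + 25/24*e2 - 13/6*e3 - 33/4*e12 + 69/8*e13 - 10/3*e23 + 23/12*e123


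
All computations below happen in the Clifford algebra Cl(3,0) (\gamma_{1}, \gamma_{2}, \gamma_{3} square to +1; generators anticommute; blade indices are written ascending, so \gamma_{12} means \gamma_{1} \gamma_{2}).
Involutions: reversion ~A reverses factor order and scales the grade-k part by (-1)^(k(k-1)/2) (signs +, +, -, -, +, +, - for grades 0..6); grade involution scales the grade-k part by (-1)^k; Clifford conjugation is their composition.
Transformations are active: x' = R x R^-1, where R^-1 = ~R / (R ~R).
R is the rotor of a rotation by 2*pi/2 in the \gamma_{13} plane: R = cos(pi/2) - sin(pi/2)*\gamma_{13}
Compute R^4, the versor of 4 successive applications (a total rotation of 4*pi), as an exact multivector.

Rotor phase runs at HALF the rotation angle; powers of one rotor simply add phase, so after 4 steps in \gamma_{13} the phase is 4*pi/2 = 2 \pi and R^4 = cos(2 \pi) - sin(2 \pi)*\gamma_{13}.
cos(2 \pi) = 1 and sin(2 \pi) = 0, so R^4 = 1. The total rotation 4*pi is 2 full turns, so every vector returns to itself, yet the rotor is +1, back on the identity sheet (an even number of 2*pi turns).
Answer: 1


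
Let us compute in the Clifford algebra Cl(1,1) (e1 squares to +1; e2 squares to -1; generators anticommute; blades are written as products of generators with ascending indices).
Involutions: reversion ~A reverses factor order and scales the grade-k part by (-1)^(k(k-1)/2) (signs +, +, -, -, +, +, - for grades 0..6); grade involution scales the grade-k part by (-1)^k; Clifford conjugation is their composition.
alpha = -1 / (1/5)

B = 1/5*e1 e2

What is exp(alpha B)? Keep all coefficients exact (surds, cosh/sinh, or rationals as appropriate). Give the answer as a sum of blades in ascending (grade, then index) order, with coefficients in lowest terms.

B^2 = (1/5)^2*(e1 e2)^2 = 1/25*(+1) = 1/25 (a basis 2-blade squares to minus the product of its generators' squares).
B^2 = 1/25 — a positive square means the series sums to a boost: l = 1/5, alpha*l = -1, so exp(alpha B) = cosh(-1) + (sinh(-1)/(1/5))*B = cosh(1) + (-5*sinh(1))*B.
Answer: cosh(1) - sinh(1)*e1 e2


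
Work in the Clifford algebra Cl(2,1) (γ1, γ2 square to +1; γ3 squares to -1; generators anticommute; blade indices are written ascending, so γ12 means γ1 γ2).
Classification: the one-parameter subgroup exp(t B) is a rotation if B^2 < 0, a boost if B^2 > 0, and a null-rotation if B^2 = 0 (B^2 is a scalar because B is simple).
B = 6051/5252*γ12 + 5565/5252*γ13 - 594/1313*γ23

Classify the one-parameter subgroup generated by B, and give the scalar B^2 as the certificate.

B^2 term by term: the squares give (6051/5252)^2*(γ12)^2 + (5565/5252)^2*(γ13)^2 + (-594/1313)^2*(γ23)^2 = 36614601/27583504*(-1) + 30969225/27583504*(+1) + 352836/1723969*(+1) = 0 (each basis 2-blade squares to minus the product of its generators' squares); cross terms between blades sharing an index anticommute and cancel. So B^2 = 0.
Answer: null-rotation, certificate B^2 = 0. Why this suffices: the scalar 0 survives any versor conjugation, so its sign alone determines the class however B is presented.


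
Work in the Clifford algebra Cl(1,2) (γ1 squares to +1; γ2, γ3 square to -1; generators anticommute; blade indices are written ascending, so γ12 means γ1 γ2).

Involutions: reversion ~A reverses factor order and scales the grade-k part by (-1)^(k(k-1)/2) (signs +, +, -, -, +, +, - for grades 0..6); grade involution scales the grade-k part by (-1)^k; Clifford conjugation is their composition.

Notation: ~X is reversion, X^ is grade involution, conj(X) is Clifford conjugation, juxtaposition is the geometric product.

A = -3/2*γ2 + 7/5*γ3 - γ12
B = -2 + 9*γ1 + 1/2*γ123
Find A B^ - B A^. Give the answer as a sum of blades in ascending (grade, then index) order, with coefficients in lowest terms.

first term: -6*γ2 - 23/10*γ3 - 54/5*γ12 + 267/20*γ13
second term: -12*γ2 + 23/10*γ3 + 81/5*γ12 - 237/20*γ13
Answer: 6*γ2 - 23/5*γ3 - 27*γ12 + 126/5*γ13


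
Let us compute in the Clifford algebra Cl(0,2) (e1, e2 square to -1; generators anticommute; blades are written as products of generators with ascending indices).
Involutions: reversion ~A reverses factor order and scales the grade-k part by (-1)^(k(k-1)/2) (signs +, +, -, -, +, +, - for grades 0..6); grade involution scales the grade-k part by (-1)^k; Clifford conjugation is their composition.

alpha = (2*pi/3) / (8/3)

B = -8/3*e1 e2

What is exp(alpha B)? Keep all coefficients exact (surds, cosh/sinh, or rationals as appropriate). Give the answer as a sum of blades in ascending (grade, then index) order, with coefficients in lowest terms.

B^2 = (-8/3)^2*(e1 e2)^2 = 64/9*(-1) = -64/9 (a basis 2-blade squares to minus the product of its generators' squares).
B^2 = -64/9 — B^2 < 0, so the exponential closes trigonometrically: l = 8/3, alpha*l = 2*pi/3, so exp(alpha B) = cos(2*pi/3) + (sin(2*pi/3)/(8/3))*B = -1/2 + (3*sqrt(3)/16)*B.
Answer: -1/2 - sqrt(3)/2*e1 e2


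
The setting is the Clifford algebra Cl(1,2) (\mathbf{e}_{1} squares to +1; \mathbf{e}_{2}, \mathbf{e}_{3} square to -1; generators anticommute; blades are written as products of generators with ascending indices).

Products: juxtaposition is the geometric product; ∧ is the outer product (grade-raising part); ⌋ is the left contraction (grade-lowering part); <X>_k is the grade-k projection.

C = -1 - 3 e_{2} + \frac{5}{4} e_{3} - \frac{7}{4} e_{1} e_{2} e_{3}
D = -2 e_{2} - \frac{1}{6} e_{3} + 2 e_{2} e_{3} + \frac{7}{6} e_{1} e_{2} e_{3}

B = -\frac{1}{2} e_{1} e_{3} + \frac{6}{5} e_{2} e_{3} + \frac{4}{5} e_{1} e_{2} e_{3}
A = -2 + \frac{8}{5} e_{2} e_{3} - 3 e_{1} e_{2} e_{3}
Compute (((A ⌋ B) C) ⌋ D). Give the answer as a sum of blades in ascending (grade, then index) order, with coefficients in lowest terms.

step 1: \frac{12}{25} - \frac{32}{25} e_{1} + e_{1} e_{3} - \frac{12}{5} e_{2} e_{3} - \frac{8}{5} e_{1} e_{2} e_{3}
step 2: -\frac{82}{25} - \frac{417}{100} e_{1} + \frac{331}{100} e_{2} + \frac{39}{5} e_{3} + \frac{146}{25} e_{1} e_{2} + \frac{11}{5} e_{1} e_{3} + \frac{116}{25} e_{2} e_{3} + \frac{94}{25} e_{1} e_{2} e_{3}
step 3: -\frac{431}{75} - \frac{406}{75} e_{1} + \frac{2939}{150} e_{2} + \frac{37}{50} e_{3} - \frac{91}{10} e_{1} e_{2} + \frac{2317}{600} e_{1} e_{3} - \frac{457}{40} e_{2} e_{3} - \frac{287}{75} e_{1} e_{2} e_{3}
Answer: -\frac{431}{75} - \frac{406}{75} e_{1} + \frac{2939}{150} e_{2} + \frac{37}{50} e_{3} - \frac{91}{10} e_{1} e_{2} + \frac{2317}{600} e_{1} e_{3} - \frac{457}{40} e_{2} e_{3} - \frac{287}{75} e_{1} e_{2} e_{3}


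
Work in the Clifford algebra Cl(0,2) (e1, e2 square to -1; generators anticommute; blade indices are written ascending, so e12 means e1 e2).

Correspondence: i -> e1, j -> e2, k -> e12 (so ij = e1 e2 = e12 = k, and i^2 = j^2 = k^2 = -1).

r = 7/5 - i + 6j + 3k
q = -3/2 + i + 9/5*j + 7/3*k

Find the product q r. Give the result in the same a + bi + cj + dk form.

In blades: q = -3/2 + e1 + 9/5*e2 + 7/3*e12, r = 7/5 - e1 + 6*e2 + 3*e12.
Distribute q over r term by term (generator squares from the signature, products reordered to ascending indices): (-3/2)*r = -21/10 + 3/2*e1 - 9*e2 - 9/2*e12; (e1)*r = 1 + 7/5*e1 - 3*e2 + 6*e12; (9/5*e2)*r = -54/5 + 27/5*e1 + 63/25*e2 + 9/5*e12; (7/3*e12)*r = -7 - 14*e1 - 7/3*e2 + 49/15*e12.
Sum: -189/10 - 57/10*e1 - 886/75*e2 + 197/30*e12; translating back through the correspondence:
Answer: -189/10 - 57/10*i - 886/75*j + 197/30*k


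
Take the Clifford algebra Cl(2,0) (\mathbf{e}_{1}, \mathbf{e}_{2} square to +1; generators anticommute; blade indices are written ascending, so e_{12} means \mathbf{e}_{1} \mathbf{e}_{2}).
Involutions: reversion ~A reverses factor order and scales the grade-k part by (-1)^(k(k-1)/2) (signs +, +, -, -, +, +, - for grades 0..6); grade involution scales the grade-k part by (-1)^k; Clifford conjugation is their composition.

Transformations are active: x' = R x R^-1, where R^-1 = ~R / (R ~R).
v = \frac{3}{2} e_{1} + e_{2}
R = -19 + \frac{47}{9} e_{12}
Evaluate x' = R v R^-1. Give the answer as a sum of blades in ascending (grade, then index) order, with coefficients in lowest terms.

~R = -19 - \frac{47}{9} e_{12}, and R ~R = \frac{31450}{81}, so R^-1 = ~R / (\frac{31450}{81}).
R v = -\frac{419}{18} e_{1} - \frac{161}{6} e_{2}
Answer: \frac{12237}{15725} e_{1} + \frac{51143}{31450} e_{2}


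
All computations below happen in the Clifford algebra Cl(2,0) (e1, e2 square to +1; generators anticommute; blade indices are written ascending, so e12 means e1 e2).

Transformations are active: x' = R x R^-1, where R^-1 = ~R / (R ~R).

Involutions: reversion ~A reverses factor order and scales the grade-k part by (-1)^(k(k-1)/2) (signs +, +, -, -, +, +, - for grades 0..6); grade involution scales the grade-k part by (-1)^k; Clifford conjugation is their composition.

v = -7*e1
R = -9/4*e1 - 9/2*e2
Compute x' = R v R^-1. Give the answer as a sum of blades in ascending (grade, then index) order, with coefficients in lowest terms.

~R = -9/4*e1 - 9/2*e2, and R ~R = 405/16, so R^-1 = ~R / (405/16).
R v = 63/4 - 63/2*e12
Answer: 21/5*e1 - 28/5*e2


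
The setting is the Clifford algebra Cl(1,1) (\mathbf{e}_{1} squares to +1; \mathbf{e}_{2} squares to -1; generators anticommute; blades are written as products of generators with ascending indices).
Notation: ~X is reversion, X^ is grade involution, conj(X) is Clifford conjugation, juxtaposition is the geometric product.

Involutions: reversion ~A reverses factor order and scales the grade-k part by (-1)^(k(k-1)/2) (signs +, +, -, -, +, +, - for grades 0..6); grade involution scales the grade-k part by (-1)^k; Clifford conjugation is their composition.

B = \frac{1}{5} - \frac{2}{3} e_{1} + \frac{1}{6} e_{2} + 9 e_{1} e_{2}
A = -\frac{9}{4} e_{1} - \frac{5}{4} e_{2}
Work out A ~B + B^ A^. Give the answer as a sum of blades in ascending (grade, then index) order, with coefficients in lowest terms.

first term: \frac{41}{24} + \frac{54}{5} e_{1} + 20 e_{2} - \frac{29}{24} e_{1} e_{2}
second term: \frac{41}{24} - \frac{54}{5} e_{1} - 20 e_{2} + \frac{29}{24} e_{1} e_{2}
Answer: \frac{41}{12}


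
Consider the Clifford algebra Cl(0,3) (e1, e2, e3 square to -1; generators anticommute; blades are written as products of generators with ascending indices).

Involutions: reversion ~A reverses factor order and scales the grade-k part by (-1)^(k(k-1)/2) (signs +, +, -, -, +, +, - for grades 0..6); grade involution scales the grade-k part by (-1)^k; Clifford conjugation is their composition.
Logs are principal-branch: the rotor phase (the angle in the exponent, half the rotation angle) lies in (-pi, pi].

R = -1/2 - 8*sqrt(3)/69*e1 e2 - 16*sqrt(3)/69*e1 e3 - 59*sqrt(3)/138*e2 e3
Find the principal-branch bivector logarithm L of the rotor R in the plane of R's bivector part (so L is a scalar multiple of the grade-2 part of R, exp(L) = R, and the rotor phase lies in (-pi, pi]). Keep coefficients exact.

The scalar part of R is -1/2, so the principal-branch rotor phase is pinned; divide the bivector part by its sine to get the unit plane — L is the phase times that plane.
Concretely: cos(phase) = -1/2 gives phase = ±2*pi/3, and since phase/sin(phase) is even the sign is immaterial: L = (phase/sin(phase)) * <R>_2 = (4*sqrt(3)*pi/9) * <R>_2.
Answer: -32*pi/207*e1 e2 - 64*pi/207*e1 e3 - 118*pi/207*e2 e3


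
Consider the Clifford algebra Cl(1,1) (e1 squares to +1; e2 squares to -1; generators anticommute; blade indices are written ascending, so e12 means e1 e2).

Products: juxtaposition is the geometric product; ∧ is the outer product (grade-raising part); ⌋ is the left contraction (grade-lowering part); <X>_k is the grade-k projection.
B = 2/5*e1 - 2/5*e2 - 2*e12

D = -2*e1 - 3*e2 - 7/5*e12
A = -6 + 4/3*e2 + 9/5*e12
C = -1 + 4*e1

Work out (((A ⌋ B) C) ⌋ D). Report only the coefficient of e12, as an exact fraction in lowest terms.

step 1: -46/15 - 76/15*e1 + 12/5*e2 + 12*e12
step 2: -86/5 - 36/5*e1 - 252/5*e2 - 108/5*e12
step 3: -2664/25 + 2624/25*e1 + 1542/25*e2 + 602/25*e12
Answer: 602/25


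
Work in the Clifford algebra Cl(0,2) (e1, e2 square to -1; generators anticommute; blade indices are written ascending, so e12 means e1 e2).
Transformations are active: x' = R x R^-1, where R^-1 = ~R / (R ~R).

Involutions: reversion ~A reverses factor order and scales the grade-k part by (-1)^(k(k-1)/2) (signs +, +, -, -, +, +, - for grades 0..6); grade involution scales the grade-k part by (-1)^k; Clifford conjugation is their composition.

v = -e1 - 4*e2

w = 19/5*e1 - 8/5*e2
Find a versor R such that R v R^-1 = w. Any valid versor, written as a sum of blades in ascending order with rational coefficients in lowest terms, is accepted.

Sketch: the shared square -17 makes R = v + w = 14/5*e1 - 28/5*e2 the natural versor; its sandwich fixes that direction, negates (v - w)/2, and sends v to w.
Answer: 14/5*e1 - 28/5*e2


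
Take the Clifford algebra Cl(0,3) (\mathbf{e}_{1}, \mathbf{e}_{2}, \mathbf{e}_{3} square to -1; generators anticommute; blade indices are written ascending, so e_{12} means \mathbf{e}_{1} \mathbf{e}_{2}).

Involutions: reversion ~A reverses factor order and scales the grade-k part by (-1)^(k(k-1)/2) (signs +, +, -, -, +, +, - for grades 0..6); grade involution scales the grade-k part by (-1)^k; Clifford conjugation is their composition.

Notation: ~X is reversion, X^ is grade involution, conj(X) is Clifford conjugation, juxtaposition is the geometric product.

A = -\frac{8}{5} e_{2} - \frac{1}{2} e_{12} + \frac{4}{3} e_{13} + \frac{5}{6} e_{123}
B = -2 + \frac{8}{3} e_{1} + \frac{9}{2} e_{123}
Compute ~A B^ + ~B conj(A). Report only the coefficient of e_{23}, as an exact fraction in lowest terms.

first term: \frac{15}{4} + \frac{118}{15} e_{2} + \frac{209}{36} e_{3} - \frac{79}{15} e_{12} + \frac{148}{15} e_{13} - \frac{20}{9} e_{23} + \frac{5}{3} e_{123}
second term: -\frac{15}{4} + \frac{22}{15} e_{2} + \frac{209}{36} e_{3} + \frac{49}{15} e_{12} - \frac{68}{15} e_{13} - \frac{20}{9} e_{23} - \frac{5}{3} e_{123}
Answer: -\frac{40}{9}


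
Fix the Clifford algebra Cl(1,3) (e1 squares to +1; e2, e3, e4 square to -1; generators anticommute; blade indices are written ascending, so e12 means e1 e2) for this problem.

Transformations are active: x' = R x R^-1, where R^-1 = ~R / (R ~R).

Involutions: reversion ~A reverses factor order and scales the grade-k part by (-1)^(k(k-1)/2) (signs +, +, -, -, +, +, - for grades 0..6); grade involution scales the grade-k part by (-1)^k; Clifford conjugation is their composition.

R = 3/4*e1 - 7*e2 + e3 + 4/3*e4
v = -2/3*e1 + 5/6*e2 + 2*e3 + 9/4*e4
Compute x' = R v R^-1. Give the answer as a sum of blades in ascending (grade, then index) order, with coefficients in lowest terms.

~R = 3/4*e1 - 7*e2 + e3 + 4/3*e4, and R ~R = -7375/144, so R^-1 = ~R / (-7375/144).
R v = 1/3 - 97/24*e12 + 13/6*e13 + 371/144*e14 - 89/6*e23 - 607/36*e24 - 5/12*e34
Answer: 14534/22125*e1 - 32843/44250*e2 - 14846/7375*e3 - 66887/29500*e4


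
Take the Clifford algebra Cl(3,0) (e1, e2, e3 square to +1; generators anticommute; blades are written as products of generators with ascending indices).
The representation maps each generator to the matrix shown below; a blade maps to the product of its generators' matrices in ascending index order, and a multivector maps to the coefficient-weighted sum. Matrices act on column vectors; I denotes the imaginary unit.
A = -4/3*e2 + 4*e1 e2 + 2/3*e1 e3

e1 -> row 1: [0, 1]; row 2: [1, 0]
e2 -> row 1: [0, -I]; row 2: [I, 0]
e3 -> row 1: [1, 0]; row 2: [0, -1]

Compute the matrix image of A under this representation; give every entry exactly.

Bivector images (products of the table entries): rho(e1 e2) = rho(e1)rho(e2) = row 1: [I, 0]; row 2: [0, -I]; rho(e1 e3) = rho(e1)rho(e3) = row 1: [0, -1]; row 2: [1, 0].
M = (-4/3)*rho(e2) + (4)*rho(e1 e2) + (2/3)*rho(e1 e3), summed entrywise:
Answer: row 1: [4*I, -2/3 + 4*I/3]; row 2: [2/3 - 4*I/3, -4*I]


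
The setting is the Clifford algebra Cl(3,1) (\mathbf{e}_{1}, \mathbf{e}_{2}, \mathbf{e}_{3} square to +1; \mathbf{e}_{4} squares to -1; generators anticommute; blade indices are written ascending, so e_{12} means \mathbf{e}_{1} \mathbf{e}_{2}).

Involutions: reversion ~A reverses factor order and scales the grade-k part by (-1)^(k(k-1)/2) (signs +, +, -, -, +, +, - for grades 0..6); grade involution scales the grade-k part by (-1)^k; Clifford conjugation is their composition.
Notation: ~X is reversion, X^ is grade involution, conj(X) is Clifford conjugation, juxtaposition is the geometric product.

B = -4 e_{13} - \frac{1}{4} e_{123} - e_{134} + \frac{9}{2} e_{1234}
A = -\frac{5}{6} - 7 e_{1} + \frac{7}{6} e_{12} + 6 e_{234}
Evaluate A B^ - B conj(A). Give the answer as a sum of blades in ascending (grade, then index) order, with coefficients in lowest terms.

first term: -27 e_{1} + \frac{665}{24} e_{3} - 6 e_{12} + \frac{10}{3} e_{13} + \frac{3}{2} e_{14} + \frac{35}{12} e_{23} - \frac{49}{4} e_{34} - \frac{5}{24} e_{123} - 24 e_{124} - \frac{5}{6} e_{134} - \frac{98}{3} e_{234} - \frac{15}{4} e_{1234}
second term: 27 e_{1} + \frac{665}{24} e_{3} - 6 e_{12} + \frac{10}{3} e_{13} + \frac{3}{2} e_{14} + \frac{35}{12} e_{23} - \frac{7}{4} e_{34} + \frac{5}{24} e_{123} + 24 e_{124} + \frac{5}{6} e_{134} - \frac{91}{3} e_{234} - \frac{15}{4} e_{1234}
Answer: -54 e_{1} - \frac{21}{2} e_{34} - \frac{5}{12} e_{123} - 48 e_{124} - \frac{5}{3} e_{134} - \frac{7}{3} e_{234}


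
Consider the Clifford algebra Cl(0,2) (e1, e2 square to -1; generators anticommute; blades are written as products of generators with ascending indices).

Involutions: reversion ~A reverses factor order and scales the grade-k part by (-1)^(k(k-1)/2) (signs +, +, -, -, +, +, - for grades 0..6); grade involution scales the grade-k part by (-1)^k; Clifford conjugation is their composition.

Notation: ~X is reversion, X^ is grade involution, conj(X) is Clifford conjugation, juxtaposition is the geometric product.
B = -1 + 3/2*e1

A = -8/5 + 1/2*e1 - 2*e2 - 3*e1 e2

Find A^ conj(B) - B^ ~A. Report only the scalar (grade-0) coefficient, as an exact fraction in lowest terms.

first term: 17/20 + 29/10*e1 + 5/2*e2 + 6*e1 e2
second term: 47/20 + 19/10*e1 + 13/2*e2
Answer: -3/2


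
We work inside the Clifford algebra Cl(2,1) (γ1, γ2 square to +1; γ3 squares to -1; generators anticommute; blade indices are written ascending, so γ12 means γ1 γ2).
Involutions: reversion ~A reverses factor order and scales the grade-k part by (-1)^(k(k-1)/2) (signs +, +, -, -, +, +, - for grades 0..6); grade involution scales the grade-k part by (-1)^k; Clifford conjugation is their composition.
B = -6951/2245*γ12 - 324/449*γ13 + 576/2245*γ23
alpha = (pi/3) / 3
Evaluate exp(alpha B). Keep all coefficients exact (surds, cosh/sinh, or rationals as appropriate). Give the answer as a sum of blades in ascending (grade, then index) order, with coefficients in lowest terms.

B^2 term by term: the squares give (-6951/2245)^2*(γ12)^2 + (-324/449)^2*(γ13)^2 + (576/2245)^2*(γ23)^2 = 48316401/5040025*(-1) + 104976/201601*(+1) + 331776/5040025*(+1) = -9 (each basis 2-blade squares to minus the product of its generators' squares); cross terms between blades sharing an index anticommute and cancel. So B^2 = -9.
B^2 = -9 — a negative square means the series sums to a rotation: l = 3, alpha*l = pi/3, so exp(alpha B) = cos(pi/3) + (sin(pi/3)/3)*B = 1/2 + (sqrt(3)/6)*B.
Answer: 1/2 - 2317*sqrt(3)/4490*γ12 - 54*sqrt(3)/449*γ13 + 96*sqrt(3)/2245*γ23


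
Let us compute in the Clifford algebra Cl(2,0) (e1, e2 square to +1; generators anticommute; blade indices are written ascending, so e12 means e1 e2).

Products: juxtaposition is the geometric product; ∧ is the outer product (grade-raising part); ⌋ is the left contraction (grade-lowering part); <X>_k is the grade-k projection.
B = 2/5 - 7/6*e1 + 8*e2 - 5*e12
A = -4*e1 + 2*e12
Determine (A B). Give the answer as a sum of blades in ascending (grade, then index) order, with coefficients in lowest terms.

step 1: 44/3 + 72/5*e1 + 67/3*e2 - 156/5*e12
Answer: 44/3 + 72/5*e1 + 67/3*e2 - 156/5*e12


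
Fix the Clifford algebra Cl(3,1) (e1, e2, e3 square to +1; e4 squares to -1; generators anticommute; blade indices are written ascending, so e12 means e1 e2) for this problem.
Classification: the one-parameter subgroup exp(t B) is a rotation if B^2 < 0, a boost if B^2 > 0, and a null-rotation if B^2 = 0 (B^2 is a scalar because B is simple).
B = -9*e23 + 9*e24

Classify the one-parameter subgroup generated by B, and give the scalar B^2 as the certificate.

B^2 term by term: the squares give (-9)^2*(e23)^2 + (9)^2*(e24)^2 = 81*(-1) + 81*(+1) = 0 (each basis 2-blade squares to minus the product of its generators' squares); cross terms between blades sharing an index anticommute and cancel. So B^2 = 0.
Answer: null-rotation, certificate B^2 = 0. Certificate logic: 0 is a conjugation-invariant scalar, so its sign fixes rotation versus boost versus null-rotation outright.


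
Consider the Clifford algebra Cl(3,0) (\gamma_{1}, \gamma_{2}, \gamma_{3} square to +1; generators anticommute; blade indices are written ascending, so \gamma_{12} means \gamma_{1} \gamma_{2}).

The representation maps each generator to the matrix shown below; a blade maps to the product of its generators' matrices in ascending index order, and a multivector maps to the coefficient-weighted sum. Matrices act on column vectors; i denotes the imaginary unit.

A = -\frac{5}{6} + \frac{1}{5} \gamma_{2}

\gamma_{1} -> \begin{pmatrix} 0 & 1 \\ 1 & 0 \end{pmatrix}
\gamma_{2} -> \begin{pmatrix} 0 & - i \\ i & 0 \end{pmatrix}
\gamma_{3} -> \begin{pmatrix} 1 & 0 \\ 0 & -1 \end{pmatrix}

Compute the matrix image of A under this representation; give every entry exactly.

M = (-\frac{5}{6})*1 + (\frac{1}{5})*rho(\gamma_{2}), summed entrywise (1 is the identity matrix):
Answer: \begin{pmatrix} - \frac{5}{6} & - \frac{i}{5} \\ \frac{i}{5} & - \frac{5}{6} \end{pmatrix}


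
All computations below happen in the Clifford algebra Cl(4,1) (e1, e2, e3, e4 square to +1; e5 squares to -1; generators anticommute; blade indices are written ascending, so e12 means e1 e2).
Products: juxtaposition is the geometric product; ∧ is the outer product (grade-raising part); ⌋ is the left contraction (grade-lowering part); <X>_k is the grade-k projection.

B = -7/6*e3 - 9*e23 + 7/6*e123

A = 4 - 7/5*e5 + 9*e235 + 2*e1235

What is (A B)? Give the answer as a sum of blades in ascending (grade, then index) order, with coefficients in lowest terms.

step 1: -14/3*e3 + 250/3*e5 + 57/2*e15 - 36*e23 + 21/2*e25 - 49/30*e35 + 14/3*e123 + 7/3*e125 + 63/5*e235 + 49/30*e1235
Answer: -14/3*e3 + 250/3*e5 + 57/2*e15 - 36*e23 + 21/2*e25 - 49/30*e35 + 14/3*e123 + 7/3*e125 + 63/5*e235 + 49/30*e1235


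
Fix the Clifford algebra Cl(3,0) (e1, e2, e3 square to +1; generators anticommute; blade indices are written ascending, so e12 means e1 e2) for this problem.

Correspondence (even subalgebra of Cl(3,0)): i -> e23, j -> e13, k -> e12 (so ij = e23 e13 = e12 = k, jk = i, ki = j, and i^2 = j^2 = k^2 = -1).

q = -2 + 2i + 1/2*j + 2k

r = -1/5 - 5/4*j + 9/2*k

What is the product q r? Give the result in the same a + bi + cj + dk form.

In blades: q = -2 + 2*e12 + 1/2*e13 + 2*e23, r = -1/5 + 9/2*e12 - 5/4*e13.
Distribute q over r term by term (generator squares from the signature, products reordered to ascending indices): (-2)*r = 2/5 - 9*e12 + 5/2*e13; (2*e12)*r = -9 - 2/5*e12 + 5/2*e23; (1/2*e13)*r = 5/8 - 1/10*e13 + 9/4*e23; (2*e23)*r = -5/2*e12 - 9*e13 - 2/5*e23.
Sum: -319/40 - 119/10*e12 - 33/5*e13 + 87/20*e23; translating back through the correspondence:
Answer: -319/40 + 87/20*i - 33/5*j - 119/10*k


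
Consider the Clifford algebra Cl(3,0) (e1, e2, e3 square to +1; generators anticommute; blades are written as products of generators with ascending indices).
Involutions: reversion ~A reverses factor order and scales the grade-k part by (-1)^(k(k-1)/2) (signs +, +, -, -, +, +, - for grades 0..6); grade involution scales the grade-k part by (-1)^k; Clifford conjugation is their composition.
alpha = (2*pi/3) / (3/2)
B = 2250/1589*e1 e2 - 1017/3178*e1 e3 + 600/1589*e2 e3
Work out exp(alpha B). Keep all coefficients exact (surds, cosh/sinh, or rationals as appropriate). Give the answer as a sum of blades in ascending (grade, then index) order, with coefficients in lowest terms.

B^2 term by term: the squares give (2250/1589)^2*(e1 e2)^2 + (-1017/3178)^2*(e1 e3)^2 + (600/1589)^2*(e2 e3)^2 = 5062500/2524921*(-1) + 1034289/10099684*(-1) + 360000/2524921*(-1) = -9/4 (each basis 2-blade squares to minus the product of its generators' squares); cross terms between blades sharing an index anticommute and cancel. So B^2 = -9/4.
B^2 = -9/4 — a negative square means the series sums to a rotation: l = 3/2, alpha*l = 2*pi/3, so exp(alpha B) = cos(2*pi/3) + (sin(2*pi/3)/(3/2))*B = -1/2 + (sqrt(3)/3)*B.
Answer: -1/2 + 750*sqrt(3)/1589*e1 e2 - 339*sqrt(3)/3178*e1 e3 + 200*sqrt(3)/1589*e2 e3


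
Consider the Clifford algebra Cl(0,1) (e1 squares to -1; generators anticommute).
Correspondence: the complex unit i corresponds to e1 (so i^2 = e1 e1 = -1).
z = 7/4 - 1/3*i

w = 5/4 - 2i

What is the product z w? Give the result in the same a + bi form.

In blades: z = 7/4 - 1/3*e1, w = 5/4 - 2*e1.
Distribute z over w term by term (generator squares from the signature, products reordered to ascending indices): (7/4)*w = 35/16 - 7/2*e1; (-1/3*e1)*w = -2/3 - 5/12*e1.
Sum: 73/48 - 47/12*e1; translating back through the correspondence:
Answer: 73/48 - 47/12*i


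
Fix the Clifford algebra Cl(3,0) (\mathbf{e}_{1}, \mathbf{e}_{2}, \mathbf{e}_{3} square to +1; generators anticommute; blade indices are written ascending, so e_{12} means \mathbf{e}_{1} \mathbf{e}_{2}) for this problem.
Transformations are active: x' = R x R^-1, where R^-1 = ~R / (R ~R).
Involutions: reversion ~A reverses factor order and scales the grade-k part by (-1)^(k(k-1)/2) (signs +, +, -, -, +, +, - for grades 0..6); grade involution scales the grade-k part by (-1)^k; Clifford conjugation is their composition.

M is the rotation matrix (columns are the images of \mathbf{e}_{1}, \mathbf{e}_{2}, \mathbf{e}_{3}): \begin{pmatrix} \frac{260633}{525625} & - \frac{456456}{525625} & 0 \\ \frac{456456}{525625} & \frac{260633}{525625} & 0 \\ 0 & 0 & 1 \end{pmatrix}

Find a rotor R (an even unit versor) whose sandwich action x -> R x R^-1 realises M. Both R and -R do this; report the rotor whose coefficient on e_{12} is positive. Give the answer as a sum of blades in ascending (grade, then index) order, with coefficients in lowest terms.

Method: write R = a + b12*e_{12} + b13*e_{13} + b23*e_{23} with a^2 + b12^2 + b13^2 + b23^2 = 1 (so R^-1 = ~R). Expanding the columns R e_j ~R gives tr M = 4a^2 - 1 and, from the antisymmetric part, M21 - M12 = -4a*b12, M13 - M31 = 4a*b13, M32 - M23 = -4a*b23.
Here tr M = \frac{1046891}{525625}, so a^2 = (1 + tr M)/4 = \frac{393129}{525625} and a = ±\frac{627}{725}. Taking a = \frac{627}{725}: M21 - M12 = \frac{912912}{525625}, M13 - M31 = 0, M32 - M23 = 0, giving b12 = -\frac{364}{725}, b13 = 0, b23 = 0, i.e. R = \frac{627}{725} - \frac{364}{725} e_{12}.
Its e_{12} coefficient is negative, so report the other preimage -R.
Answer: -\frac{627}{725} + \frac{364}{725} e_{12}. Why the constraint matters: R and -R act identically through the sandwich — M has trace \frac{1046891}{525625} either way — so only the sign condition on e_{12} picks one of the two preimages.


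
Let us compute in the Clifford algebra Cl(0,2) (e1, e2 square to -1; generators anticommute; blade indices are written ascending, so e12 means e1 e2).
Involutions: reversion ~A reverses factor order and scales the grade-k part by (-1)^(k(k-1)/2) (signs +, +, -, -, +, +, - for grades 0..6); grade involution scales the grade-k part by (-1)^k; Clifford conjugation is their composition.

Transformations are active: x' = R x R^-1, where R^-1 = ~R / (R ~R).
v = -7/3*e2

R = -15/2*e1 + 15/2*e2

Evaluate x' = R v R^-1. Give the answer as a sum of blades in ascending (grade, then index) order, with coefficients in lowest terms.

~R = -15/2*e1 + 15/2*e2, and R ~R = -225/2, so R^-1 = ~R / (-225/2).
R v = 35/2 + 35/2*e12
Answer: 7/3*e1


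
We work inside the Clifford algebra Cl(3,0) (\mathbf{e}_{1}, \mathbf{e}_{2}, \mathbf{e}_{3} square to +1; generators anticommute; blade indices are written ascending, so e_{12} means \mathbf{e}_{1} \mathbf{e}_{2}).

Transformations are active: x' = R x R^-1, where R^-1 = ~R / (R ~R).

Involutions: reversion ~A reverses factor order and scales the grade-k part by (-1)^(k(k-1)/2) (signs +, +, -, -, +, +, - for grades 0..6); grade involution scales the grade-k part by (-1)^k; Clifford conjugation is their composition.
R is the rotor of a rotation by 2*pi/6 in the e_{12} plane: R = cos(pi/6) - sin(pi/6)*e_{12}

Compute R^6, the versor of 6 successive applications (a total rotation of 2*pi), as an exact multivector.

Because a rotor carries half the rotation angle, composing 6 copies of this e_{12}-plane rotor multiplies the phase: 6*(pi/6) = \pi, hence R^6 = cos(\pi) - sin(\pi)*e_{12}.
cos(\pi) = -1 and sin(\pi) = 0, so R^6 = -1. The total rotation 2*pi is 1 full turn, so every vector returns to itself, yet the rotor is -1, on the OTHER sheet of the double cover (an odd number of 2*pi turns).
Answer: -1


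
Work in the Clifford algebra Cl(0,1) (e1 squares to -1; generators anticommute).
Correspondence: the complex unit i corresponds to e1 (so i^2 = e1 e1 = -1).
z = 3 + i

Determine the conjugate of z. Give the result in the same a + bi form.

In blades: z = 3 + e1.
Conjugation here is Clifford conjugation: the scalar is fixed and the grade-1 and grade-2 blades all flip sign, giving 3 - e1; translating back:
Answer: 3 - i


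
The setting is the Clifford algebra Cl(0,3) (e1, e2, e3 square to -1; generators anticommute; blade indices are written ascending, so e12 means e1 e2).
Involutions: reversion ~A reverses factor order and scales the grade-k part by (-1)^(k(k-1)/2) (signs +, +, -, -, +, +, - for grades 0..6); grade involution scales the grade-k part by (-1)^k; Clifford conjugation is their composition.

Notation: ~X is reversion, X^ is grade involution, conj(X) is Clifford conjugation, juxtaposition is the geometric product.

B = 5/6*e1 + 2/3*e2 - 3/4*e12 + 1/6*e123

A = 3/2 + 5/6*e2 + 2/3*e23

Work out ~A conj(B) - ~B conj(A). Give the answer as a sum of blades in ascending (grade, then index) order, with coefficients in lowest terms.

first term: 5/9 - 37/72*e1 - e2 + 4/9*e3 + 131/72*e12 - 13/36*e13 + 29/36*e123
second term: 5/9 + 127/72*e1 + e2 + 4/9*e3 + 31/72*e12 + 23/36*e13 - 29/36*e123
Answer: -41/18*e1 - 2*e2 + 25/18*e12 - e13 + 29/18*e123


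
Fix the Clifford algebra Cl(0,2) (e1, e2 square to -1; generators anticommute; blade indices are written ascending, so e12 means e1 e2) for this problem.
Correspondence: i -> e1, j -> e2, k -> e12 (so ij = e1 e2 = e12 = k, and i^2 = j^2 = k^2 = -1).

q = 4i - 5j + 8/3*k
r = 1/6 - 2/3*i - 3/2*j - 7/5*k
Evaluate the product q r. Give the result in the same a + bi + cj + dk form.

In blades: q = 4*e1 - 5*e2 + 8/3*e12, r = 1/6 - 2/3*e1 - 3/2*e2 - 7/5*e12.
Distribute q over r term by term (generator squares from the signature, products reordered to ascending indices): (4*e1)*r = 8/3 + 2/3*e1 + 28/5*e2 - 6*e12; (-5*e2)*r = -15/2 + 7*e1 - 5/6*e2 - 10/3*e12; (8/3*e12)*r = 56/15 + 4*e1 - 16/9*e2 + 4/9*e12.
Sum: -11/10 + 35/3*e1 + 269/90*e2 - 80/9*e12; translating back through the correspondence:
Answer: -11/10 + 35/3*i + 269/90*j - 80/9*k
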